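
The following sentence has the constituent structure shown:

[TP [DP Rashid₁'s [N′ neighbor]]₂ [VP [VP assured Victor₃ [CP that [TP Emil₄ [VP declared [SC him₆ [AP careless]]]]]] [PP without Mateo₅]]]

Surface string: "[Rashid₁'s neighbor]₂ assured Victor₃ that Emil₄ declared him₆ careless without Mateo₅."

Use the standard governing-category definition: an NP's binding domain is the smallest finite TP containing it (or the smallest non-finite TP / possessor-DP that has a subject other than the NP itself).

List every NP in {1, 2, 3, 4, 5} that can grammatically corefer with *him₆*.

*him* is a pronoun, so Principle B applies: it must be free in its binding domain.
Binding domain of *him₆*: the embedded TP, whose subject is Emil₄.
*Rashid₁* and the pronoun do not c-command one another → neither Principle B nor Principle C is at stake; coindexation permitted.
*[Rashid₁'s neighbor]₂* c-commands the pronoun but from outside its binding domain, and is not c-commanded by it → coindexation permitted.
*Victor₃* c-commands the pronoun but from outside its binding domain, and is not c-commanded by it → coindexation permitted.
*Emil₄* c-commands the pronoun within its binding domain → coindexation would violate Principle B.
*Mateo₅* and the pronoun do not c-command one another → neither Principle B nor Principle C is at stake; coindexation permitted.

{1, 2, 3, 5}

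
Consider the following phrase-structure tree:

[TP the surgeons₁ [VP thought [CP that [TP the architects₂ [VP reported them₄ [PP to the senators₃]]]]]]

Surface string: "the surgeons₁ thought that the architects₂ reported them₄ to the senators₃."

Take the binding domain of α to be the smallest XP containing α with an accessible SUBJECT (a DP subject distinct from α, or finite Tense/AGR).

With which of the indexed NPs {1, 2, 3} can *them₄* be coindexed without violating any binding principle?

*them* is a pronoun, so Principle B applies: it must be free in its binding domain.
Binding domain of *them₄*: the embedded TP, whose subject is the architects₂.
*the surgeons₁* c-commands the pronoun but from outside its binding domain, and is not c-commanded by it → coindexation permitted.
*the architects₂* c-commands the pronoun within its binding domain → coindexation would violate Principle B.
*the senators₃*: the pronoun c-commands this R-expression → coindexation would violate Principle C on *the senators₃*.

{1}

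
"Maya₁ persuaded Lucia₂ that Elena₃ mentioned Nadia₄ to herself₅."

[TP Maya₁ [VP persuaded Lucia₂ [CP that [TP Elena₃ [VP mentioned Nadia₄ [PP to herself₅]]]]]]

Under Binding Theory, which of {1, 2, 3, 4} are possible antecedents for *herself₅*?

*herself* is an anaphor, so Principle A applies: it must be bound in its binding domain.
Binding domain of *herself₅*: the embedded TP, whose subject is Elena₃.
*Maya₁* c-commands the anaphor but is outside its binding domain → cannot satisfy Principle A.
*Lucia₂* c-commands the anaphor but is outside its binding domain → cannot satisfy Principle A.
*Elena₃* c-commands the anaphor within its binding domain → licit binder.
*Nadia₄* c-commands the anaphor within its binding domain → licit binder.

{3, 4}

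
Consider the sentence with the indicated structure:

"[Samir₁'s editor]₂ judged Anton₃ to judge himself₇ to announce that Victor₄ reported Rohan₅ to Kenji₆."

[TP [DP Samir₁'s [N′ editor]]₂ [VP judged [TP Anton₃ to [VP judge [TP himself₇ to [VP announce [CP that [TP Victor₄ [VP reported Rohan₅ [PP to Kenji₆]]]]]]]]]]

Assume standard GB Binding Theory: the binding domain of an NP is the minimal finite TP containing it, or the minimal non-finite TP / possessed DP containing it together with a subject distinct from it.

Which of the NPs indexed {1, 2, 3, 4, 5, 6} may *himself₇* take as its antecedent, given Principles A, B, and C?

{3}

*himself* is an anaphor, so Principle A applies: it must be bound in its binding domain.
Binding domain of *himself₇*: the embedded TP, whose subject is Anton₃.
*Samir₁* does not c-command the anaphor → cannot bind it.
*[Samir₁'s editor]₂* c-commands the anaphor but is outside its binding domain → cannot satisfy Principle A.
*Anton₃* c-commands the anaphor within its binding domain → licit binder.
*Victor₄* does not c-command the anaphor → cannot bind it.
*Rohan₅* does not c-command the anaphor → cannot bind it.
*Kenji₆* does not c-command the anaphor → cannot bind it.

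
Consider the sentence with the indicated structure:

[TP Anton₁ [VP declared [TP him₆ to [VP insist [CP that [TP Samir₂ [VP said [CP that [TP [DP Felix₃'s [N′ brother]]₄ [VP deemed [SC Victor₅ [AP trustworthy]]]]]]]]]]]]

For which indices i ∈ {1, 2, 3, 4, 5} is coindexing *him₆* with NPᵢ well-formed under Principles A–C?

none

*him* is a pronoun, so Principle B applies: it must be free in its binding domain.
Binding domain of *him₆*: the matrix TP, whose subject is Anton₁.
*Anton₁* c-commands the pronoun within its binding domain → coindexation would violate Principle B.
*Samir₂*: the pronoun c-commands this R-expression → coindexation would violate Principle C on *Samir₂*.
*Felix₃*: the pronoun c-commands this R-expression → coindexation would violate Principle C on *Felix₃*.
*[Felix₃'s brother]₄*: the pronoun c-commands this R-expression → coindexation would violate Principle C on *[Felix₃'s brother]₄*.
*Victor₅*: the pronoun c-commands this R-expression → coindexation would violate Principle C on *Victor₅*.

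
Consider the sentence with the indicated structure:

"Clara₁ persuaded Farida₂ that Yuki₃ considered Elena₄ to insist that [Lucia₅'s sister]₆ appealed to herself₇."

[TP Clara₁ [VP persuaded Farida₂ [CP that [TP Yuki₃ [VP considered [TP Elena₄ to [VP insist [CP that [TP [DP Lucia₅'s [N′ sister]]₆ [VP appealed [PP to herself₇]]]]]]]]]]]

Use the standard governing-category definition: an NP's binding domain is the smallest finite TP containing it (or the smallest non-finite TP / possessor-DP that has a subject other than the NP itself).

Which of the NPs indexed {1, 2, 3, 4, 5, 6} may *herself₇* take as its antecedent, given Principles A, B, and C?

{6}

*herself* is an anaphor, so Principle A applies: it must be bound in its binding domain.
Binding domain of *herself₇*: the embedded TP, whose subject is [Lucia₅'s sister]₆.
*Clara₁* c-commands the anaphor but is outside its binding domain → cannot satisfy Principle A.
*Farida₂* c-commands the anaphor but is outside its binding domain → cannot satisfy Principle A.
*Yuki₃* c-commands the anaphor but is outside its binding domain → cannot satisfy Principle A.
*Elena₄* c-commands the anaphor but is outside its binding domain → cannot satisfy Principle A.
*Lucia₅* does not c-command the anaphor → cannot bind it.
*[Lucia₅'s sister]₆* c-commands the anaphor within its binding domain → licit binder.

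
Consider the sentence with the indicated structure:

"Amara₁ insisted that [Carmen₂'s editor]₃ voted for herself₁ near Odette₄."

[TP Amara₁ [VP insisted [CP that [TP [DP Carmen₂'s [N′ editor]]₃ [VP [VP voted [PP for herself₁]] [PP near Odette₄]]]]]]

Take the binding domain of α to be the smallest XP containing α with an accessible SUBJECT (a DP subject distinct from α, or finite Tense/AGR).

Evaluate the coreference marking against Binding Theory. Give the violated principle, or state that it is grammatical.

Principle A

The two coindexed NPs are *Amara₁* and *herself₁*.
*herself₁* is an anaphor. Principle A requires it to be bound within its binding domain — the embedded TP, whose subject is [Carmen₂'s editor]₃.
Within that domain it is c-commanded by *[Carmen₂'s editor]₃*, which does not share its index.
*Amara₁* does c-command the anaphor, but from outside its binding domain.
The anaphor is unbound in its domain → Principle A violation.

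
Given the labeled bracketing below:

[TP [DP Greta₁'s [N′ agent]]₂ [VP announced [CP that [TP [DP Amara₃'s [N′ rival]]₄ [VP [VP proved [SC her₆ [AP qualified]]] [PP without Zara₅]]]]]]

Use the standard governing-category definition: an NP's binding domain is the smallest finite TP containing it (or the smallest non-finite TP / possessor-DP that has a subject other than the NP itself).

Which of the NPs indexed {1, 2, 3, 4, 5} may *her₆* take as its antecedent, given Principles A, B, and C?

*her* is a pronoun, so Principle B applies: it must be free in its binding domain.
Binding domain of *her₆*: the embedded TP, whose subject is [Amara₃'s rival]₄.
*Greta₁* and the pronoun do not c-command one another → neither Principle B nor Principle C is at stake; coindexation permitted.
*[Greta₁'s agent]₂* c-commands the pronoun but from outside its binding domain, and is not c-commanded by it → coindexation permitted.
*Amara₃* and the pronoun do not c-command one another → neither Principle B nor Principle C is at stake; coindexation permitted.
*[Amara₃'s rival]₄* c-commands the pronoun within its binding domain → coindexation would violate Principle B.
*Zara₅* and the pronoun do not c-command one another → neither Principle B nor Principle C is at stake; coindexation permitted.

{1, 2, 3, 5}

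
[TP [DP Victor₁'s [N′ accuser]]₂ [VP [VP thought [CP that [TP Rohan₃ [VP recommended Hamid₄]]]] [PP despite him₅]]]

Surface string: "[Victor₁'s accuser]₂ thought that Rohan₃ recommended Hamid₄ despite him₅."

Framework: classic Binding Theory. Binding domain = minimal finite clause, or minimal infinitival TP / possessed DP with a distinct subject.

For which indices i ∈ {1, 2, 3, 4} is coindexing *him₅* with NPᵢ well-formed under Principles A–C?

*him* is a pronoun, so Principle B applies: it must be free in its binding domain.
Binding domain of *him₅*: the matrix TP, whose subject is [Victor₁'s accuser]₂.
*Victor₁* and the pronoun do not c-command one another → neither Principle B nor Principle C is at stake; coindexation permitted.
*[Victor₁'s accuser]₂* c-commands the pronoun within its binding domain → coindexation would violate Principle B.
*Rohan₃* and the pronoun do not c-command one another → neither Principle B nor Principle C is at stake; coindexation permitted.
*Hamid₄* and the pronoun do not c-command one another → neither Principle B nor Principle C is at stake; coindexation permitted.

{1, 3, 4}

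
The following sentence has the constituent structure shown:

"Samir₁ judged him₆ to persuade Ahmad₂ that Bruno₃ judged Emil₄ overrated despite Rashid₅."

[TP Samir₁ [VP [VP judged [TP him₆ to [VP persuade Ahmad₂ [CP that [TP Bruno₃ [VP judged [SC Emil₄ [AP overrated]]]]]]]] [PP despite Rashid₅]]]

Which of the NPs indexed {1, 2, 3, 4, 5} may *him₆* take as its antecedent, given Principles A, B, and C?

{5}

*him* is a pronoun, so Principle B applies: it must be free in its binding domain.
Binding domain of *him₆*: the matrix TP, whose subject is Samir₁.
*Samir₁* c-commands the pronoun within its binding domain → coindexation would violate Principle B.
*Ahmad₂*: the pronoun c-commands this R-expression → coindexation would violate Principle C on *Ahmad₂*.
*Bruno₃*: the pronoun c-commands this R-expression → coindexation would violate Principle C on *Bruno₃*.
*Emil₄*: the pronoun c-commands this R-expression → coindexation would violate Principle C on *Emil₄*.
*Rashid₅* and the pronoun do not c-command one another → neither Principle B nor Principle C is at stake; coindexation permitted.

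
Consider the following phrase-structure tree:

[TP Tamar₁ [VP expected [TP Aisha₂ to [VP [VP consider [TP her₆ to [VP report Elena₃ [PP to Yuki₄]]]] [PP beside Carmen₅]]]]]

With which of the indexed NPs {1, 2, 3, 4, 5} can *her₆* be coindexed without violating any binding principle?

{1, 5}

*her* is a pronoun, so Principle B applies: it must be free in its binding domain.
Binding domain of *her₆*: the embedded TP, whose subject is Aisha₂.
*Tamar₁* c-commands the pronoun but from outside its binding domain, and is not c-commanded by it → coindexation permitted.
*Aisha₂* c-commands the pronoun within its binding domain → coindexation would violate Principle B.
*Elena₃*: the pronoun c-commands this R-expression → coindexation would violate Principle C on *Elena₃*.
*Yuki₄*: the pronoun c-commands this R-expression → coindexation would violate Principle C on *Yuki₄*.
*Carmen₅* and the pronoun do not c-command one another → neither Principle B nor Principle C is at stake; coindexation permitted.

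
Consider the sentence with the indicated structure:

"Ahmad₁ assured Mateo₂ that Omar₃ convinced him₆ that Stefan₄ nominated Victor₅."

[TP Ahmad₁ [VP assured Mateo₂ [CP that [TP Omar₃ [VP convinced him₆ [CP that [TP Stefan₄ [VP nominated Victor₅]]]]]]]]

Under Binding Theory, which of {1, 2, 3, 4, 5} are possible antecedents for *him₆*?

*him* is a pronoun, so Principle B applies: it must be free in its binding domain.
Binding domain of *him₆*: the embedded TP, whose subject is Omar₃.
*Ahmad₁* c-commands the pronoun but from outside its binding domain, and is not c-commanded by it → coindexation permitted.
*Mateo₂* c-commands the pronoun but from outside its binding domain, and is not c-commanded by it → coindexation permitted.
*Omar₃* c-commands the pronoun within its binding domain → coindexation would violate Principle B.
*Stefan₄*: the pronoun c-commands this R-expression → coindexation would violate Principle C on *Stefan₄*.
*Victor₅*: the pronoun c-commands this R-expression → coindexation would violate Principle C on *Victor₅*.

{1, 2}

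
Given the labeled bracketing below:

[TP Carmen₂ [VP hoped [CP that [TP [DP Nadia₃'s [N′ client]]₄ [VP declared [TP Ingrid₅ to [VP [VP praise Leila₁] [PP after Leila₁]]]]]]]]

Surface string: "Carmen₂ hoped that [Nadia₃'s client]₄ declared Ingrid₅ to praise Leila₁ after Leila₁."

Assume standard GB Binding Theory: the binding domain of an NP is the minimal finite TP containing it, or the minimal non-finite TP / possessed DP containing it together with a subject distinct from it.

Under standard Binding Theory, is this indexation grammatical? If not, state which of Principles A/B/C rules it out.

grammatical

The two coindexed NPs are *Leila₁* and *Leila₁*.
*Leila₁* is an R-expression; no coindexed NP c-commands it, so Principle C holds.
*Leila₁* is an R-expression; *Leila₁* does not c-command it, and no other NP shares its index, so Principle C is satisfied.
All principles are respected.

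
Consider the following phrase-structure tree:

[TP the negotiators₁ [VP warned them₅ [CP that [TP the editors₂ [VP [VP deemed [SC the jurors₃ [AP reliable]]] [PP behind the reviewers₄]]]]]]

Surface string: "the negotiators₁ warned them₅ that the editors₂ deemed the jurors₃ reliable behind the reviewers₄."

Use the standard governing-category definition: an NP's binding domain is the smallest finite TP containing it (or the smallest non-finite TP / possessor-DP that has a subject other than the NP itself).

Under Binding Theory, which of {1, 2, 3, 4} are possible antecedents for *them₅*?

none

*them* is a pronoun, so Principle B applies: it must be free in its binding domain.
Binding domain of *them₅*: the matrix TP, whose subject is the negotiators₁.
*the negotiators₁* c-commands the pronoun within its binding domain → coindexation would violate Principle B.
*the editors₂*: the pronoun c-commands this R-expression → coindexation would violate Principle C on *the editors₂*.
*the jurors₃*: the pronoun c-commands this R-expression → coindexation would violate Principle C on *the jurors₃*.
*the reviewers₄*: the pronoun c-commands this R-expression → coindexation would violate Principle C on *the reviewers₄*.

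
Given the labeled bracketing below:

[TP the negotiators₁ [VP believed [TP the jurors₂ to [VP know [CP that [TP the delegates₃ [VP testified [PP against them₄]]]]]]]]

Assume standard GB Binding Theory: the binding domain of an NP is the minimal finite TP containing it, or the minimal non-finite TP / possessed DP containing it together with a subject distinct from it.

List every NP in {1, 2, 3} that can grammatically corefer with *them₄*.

{1, 2}

*them* is a pronoun, so Principle B applies: it must be free in its binding domain.
Binding domain of *them₄*: the embedded TP, whose subject is the delegates₃.
*the negotiators₁* c-commands the pronoun but from outside its binding domain, and is not c-commanded by it → coindexation permitted.
*the jurors₂* c-commands the pronoun but from outside its binding domain, and is not c-commanded by it → coindexation permitted.
*the delegates₃* c-commands the pronoun within its binding domain → coindexation would violate Principle B.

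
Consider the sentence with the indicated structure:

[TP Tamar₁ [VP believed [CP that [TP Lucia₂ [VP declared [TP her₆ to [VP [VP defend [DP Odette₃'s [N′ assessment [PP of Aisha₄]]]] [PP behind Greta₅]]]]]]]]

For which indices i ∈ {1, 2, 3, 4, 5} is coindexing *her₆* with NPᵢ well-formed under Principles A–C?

{1}

*her* is a pronoun, so Principle B applies: it must be free in its binding domain.
Binding domain of *her₆*: the embedded TP, whose subject is Lucia₂.
*Tamar₁* c-commands the pronoun but from outside its binding domain, and is not c-commanded by it → coindexation permitted.
*Lucia₂* c-commands the pronoun within its binding domain → coindexation would violate Principle B.
*Odette₃*: the pronoun c-commands this R-expression → coindexation would violate Principle C on *Odette₃*.
*Aisha₄*: the pronoun c-commands this R-expression → coindexation would violate Principle C on *Aisha₄*.
*Greta₅*: the pronoun c-commands this R-expression → coindexation would violate Principle C on *Greta₅*.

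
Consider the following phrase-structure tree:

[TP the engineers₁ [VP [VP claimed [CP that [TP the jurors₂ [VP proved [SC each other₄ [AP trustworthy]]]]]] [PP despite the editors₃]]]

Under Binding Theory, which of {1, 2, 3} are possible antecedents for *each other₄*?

*each other* is an anaphor, so Principle A applies: it must be bound in its binding domain.
Binding domain of *each other₄*: the embedded TP, whose subject is the jurors₂.
*the engineers₁* c-commands the anaphor but is outside its binding domain → cannot satisfy Principle A.
*the jurors₂* c-commands the anaphor within its binding domain → licit binder.
*the editors₃* does not c-command the anaphor → cannot bind it.

{2}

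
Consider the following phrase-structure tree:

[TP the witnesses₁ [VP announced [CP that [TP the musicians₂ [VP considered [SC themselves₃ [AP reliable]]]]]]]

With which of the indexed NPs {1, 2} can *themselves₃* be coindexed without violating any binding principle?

{2}

*themselves* is an anaphor, so Principle A applies: it must be bound in its binding domain.
Binding domain of *themselves₃*: the embedded TP, whose subject is the musicians₂.
*the witnesses₁* c-commands the anaphor but is outside its binding domain → cannot satisfy Principle A.
*the musicians₂* c-commands the anaphor within its binding domain → licit binder.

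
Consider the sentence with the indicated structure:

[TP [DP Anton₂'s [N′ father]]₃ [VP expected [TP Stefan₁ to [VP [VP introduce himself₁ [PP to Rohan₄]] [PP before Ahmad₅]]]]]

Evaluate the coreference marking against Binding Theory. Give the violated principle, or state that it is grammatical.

The two coindexed NPs are *Stefan₁* and *himself₁*.
*himself₁* is an anaphor; its binding domain is the embedded TP, whose subject is Stefan₁. *Stefan₁* c-commands it within that domain and shares its index, so Principle A is satisfied.
*Stefan₁* is an R-expression; *himself₁* does not c-command it, and no other NP shares its index, so Principle C is satisfied.
All principles are respected.

grammatical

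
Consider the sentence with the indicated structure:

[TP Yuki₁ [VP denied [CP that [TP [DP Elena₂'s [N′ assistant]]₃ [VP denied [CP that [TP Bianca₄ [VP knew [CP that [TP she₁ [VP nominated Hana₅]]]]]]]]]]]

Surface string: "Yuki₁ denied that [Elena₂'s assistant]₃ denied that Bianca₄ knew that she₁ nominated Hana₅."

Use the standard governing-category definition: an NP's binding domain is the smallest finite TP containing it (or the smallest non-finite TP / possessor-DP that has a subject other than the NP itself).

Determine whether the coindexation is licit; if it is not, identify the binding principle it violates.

grammatical

The two coindexed NPs are *Yuki₁* and *she₁*.
*she₁* is a pronoun; nothing c-commands it within its binding domain (the embedded TP.), so Principle B holds trivially.
*Yuki₁* is an R-expression; *she₁* does not c-command it, and no other NP shares its index, so Principle C is satisfied.
All principles are respected.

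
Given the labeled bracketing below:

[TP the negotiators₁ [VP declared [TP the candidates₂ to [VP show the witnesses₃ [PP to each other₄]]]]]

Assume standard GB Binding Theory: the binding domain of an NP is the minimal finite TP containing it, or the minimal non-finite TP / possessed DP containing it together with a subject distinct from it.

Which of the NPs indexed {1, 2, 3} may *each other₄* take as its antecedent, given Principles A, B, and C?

*each other* is an anaphor, so Principle A applies: it must be bound in its binding domain.
Binding domain of *each other₄*: the embedded TP, whose subject is the candidates₂.
*the negotiators₁* c-commands the anaphor but is outside its binding domain → cannot satisfy Principle A.
*the candidates₂* c-commands the anaphor within its binding domain → licit binder.
*the witnesses₃* c-commands the anaphor within its binding domain → licit binder.

{2, 3}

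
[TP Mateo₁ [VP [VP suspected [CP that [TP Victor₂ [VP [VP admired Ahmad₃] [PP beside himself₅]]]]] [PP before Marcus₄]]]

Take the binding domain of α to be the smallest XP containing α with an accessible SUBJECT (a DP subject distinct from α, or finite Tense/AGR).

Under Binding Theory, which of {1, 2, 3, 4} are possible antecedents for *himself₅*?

*himself* is an anaphor, so Principle A applies: it must be bound in its binding domain.
Binding domain of *himself₅*: the embedded TP, whose subject is Victor₂.
*Mateo₁* c-commands the anaphor but is outside its binding domain → cannot satisfy Principle A.
*Victor₂* c-commands the anaphor within its binding domain → licit binder.
*Ahmad₃* does not c-command the anaphor → cannot bind it.
*Marcus₄* does not c-command the anaphor → cannot bind it.

{2}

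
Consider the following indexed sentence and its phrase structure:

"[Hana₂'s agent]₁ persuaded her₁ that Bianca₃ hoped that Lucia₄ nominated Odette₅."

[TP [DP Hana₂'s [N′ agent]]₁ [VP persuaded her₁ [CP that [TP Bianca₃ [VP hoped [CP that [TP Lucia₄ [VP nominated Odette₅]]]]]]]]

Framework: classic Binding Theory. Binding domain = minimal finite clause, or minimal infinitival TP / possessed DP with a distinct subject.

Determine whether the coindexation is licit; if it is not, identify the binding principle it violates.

The two coindexed NPs are *[Hana₂'s agent]₁* and *her₁*.
*her₁* is a pronoun. Its binding domain is the matrix TP, whose subject is [Hana₂'s agent]₁.
*[Hana₂'s agent]₁* c-commands it within that domain and carries the same index.
The pronoun is locally bound → Principle B violation.

Principle B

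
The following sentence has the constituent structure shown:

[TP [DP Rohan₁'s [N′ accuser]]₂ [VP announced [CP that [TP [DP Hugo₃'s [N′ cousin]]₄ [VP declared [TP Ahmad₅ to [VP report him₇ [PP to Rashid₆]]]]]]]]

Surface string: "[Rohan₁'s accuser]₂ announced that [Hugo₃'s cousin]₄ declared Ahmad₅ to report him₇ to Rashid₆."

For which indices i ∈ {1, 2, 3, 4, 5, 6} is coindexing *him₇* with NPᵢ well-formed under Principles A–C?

{1, 2, 3, 4}

*him* is a pronoun, so Principle B applies: it must be free in its binding domain.
Binding domain of *him₇*: the embedded TP, whose subject is Ahmad₅.
*Rohan₁* and the pronoun do not c-command one another → neither Principle B nor Principle C is at stake; coindexation permitted.
*[Rohan₁'s accuser]₂* c-commands the pronoun but from outside its binding domain, and is not c-commanded by it → coindexation permitted.
*Hugo₃* and the pronoun do not c-command one another → neither Principle B nor Principle C is at stake; coindexation permitted.
*[Hugo₃'s cousin]₄* c-commands the pronoun but from outside its binding domain, and is not c-commanded by it → coindexation permitted.
*Ahmad₅* c-commands the pronoun within its binding domain → coindexation would violate Principle B.
*Rashid₆*: the pronoun c-commands this R-expression → coindexation would violate Principle C on *Rashid₆*.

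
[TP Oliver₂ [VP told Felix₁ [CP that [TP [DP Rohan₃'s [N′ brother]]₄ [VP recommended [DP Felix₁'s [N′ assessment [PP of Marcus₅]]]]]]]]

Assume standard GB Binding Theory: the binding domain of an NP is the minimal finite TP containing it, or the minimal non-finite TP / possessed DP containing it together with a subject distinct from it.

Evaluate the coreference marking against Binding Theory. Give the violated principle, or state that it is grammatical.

The two coindexed NPs are *Felix₁* (the lower occurrence) and *Felix₁* (the higher occurrence).
*Felix₁* (the lower occurrence) is an R-expression. Principle C requires it to be free everywhere.
*Felix₁* (the higher occurrence) c-commands it and carries the same index.
The R-expression is bound → Principle C violation.

Principle C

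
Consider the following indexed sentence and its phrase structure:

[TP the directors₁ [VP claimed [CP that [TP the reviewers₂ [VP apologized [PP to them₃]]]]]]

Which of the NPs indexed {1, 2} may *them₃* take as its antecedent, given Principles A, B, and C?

*them* is a pronoun, so Principle B applies: it must be free in its binding domain.
Binding domain of *them₃*: the embedded TP, whose subject is the reviewers₂.
*the directors₁* c-commands the pronoun but from outside its binding domain, and is not c-commanded by it → coindexation permitted.
*the reviewers₂* c-commands the pronoun within its binding domain → coindexation would violate Principle B.

{1}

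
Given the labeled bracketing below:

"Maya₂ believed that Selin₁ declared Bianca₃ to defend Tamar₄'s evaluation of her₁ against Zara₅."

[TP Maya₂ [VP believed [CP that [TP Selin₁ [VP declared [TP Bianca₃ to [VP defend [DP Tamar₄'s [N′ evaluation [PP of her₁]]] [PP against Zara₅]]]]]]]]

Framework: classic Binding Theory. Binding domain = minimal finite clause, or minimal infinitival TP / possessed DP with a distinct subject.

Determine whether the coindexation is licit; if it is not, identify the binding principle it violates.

grammatical

The two coindexed NPs are *Selin₁* and *her₁*.
*her₁* is a pronoun; its binding domain is the possessed DP, whose subject is Tamar₄. Within that domain it is c-commanded only by *Tamar₄*, which carries a different index — the pronoun is free locally, so Principle B holds.
*Selin₁* is an R-expression; *her₁* does not c-command it, and no other NP shares its index, so Principle C is satisfied.
All principles are respected.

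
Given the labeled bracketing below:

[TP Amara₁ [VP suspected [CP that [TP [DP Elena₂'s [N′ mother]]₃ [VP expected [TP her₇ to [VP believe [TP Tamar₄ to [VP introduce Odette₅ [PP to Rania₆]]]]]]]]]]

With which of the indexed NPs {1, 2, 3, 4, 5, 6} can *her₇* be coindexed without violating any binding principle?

{1, 2}

*her* is a pronoun, so Principle B applies: it must be free in its binding domain.
Binding domain of *her₇*: the embedded TP, whose subject is [Elena₂'s mother]₃.
*Amara₁* c-commands the pronoun but from outside its binding domain, and is not c-commanded by it → coindexation permitted.
*Elena₂* and the pronoun do not c-command one another → neither Principle B nor Principle C is at stake; coindexation permitted.
*[Elena₂'s mother]₃* c-commands the pronoun within its binding domain → coindexation would violate Principle B.
*Tamar₄*: the pronoun c-commands this R-expression → coindexation would violate Principle C on *Tamar₄*.
*Odette₅*: the pronoun c-commands this R-expression → coindexation would violate Principle C on *Odette₅*.
*Rania₆*: the pronoun c-commands this R-expression → coindexation would violate Principle C on *Rania₆*.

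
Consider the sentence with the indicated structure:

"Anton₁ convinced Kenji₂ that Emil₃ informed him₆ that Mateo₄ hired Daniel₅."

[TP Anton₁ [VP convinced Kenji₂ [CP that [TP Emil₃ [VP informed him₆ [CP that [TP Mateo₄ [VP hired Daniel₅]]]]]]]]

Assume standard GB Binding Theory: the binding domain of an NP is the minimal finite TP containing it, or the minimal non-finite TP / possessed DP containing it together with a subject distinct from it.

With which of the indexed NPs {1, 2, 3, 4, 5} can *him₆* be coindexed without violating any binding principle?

{1, 2}

*him* is a pronoun, so Principle B applies: it must be free in its binding domain.
Binding domain of *him₆*: the embedded TP, whose subject is Emil₃.
*Anton₁* c-commands the pronoun but from outside its binding domain, and is not c-commanded by it → coindexation permitted.
*Kenji₂* c-commands the pronoun but from outside its binding domain, and is not c-commanded by it → coindexation permitted.
*Emil₃* c-commands the pronoun within its binding domain → coindexation would violate Principle B.
*Mateo₄*: the pronoun c-commands this R-expression → coindexation would violate Principle C on *Mateo₄*.
*Daniel₅*: the pronoun c-commands this R-expression → coindexation would violate Principle C on *Daniel₅*.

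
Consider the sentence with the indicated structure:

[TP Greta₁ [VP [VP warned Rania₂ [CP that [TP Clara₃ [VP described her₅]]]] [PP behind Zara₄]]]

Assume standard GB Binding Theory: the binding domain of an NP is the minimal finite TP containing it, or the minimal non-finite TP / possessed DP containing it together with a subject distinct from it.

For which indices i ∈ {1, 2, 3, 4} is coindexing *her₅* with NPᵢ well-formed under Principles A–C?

*her* is a pronoun, so Principle B applies: it must be free in its binding domain.
Binding domain of *her₅*: the embedded TP, whose subject is Clara₃.
*Greta₁* c-commands the pronoun but from outside its binding domain, and is not c-commanded by it → coindexation permitted.
*Rania₂* c-commands the pronoun but from outside its binding domain, and is not c-commanded by it → coindexation permitted.
*Clara₃* c-commands the pronoun within its binding domain → coindexation would violate Principle B.
*Zara₄* and the pronoun do not c-command one another → neither Principle B nor Principle C is at stake; coindexation permitted.

{1, 2, 4}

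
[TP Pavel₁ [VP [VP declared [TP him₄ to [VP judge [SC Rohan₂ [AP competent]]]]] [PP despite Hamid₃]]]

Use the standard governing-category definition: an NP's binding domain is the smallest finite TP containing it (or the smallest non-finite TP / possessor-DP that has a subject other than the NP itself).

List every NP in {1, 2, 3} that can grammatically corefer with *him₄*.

*him* is a pronoun, so Principle B applies: it must be free in its binding domain.
Binding domain of *him₄*: the matrix TP, whose subject is Pavel₁.
*Pavel₁* c-commands the pronoun within its binding domain → coindexation would violate Principle B.
*Rohan₂*: the pronoun c-commands this R-expression → coindexation would violate Principle C on *Rohan₂*.
*Hamid₃* and the pronoun do not c-command one another → neither Principle B nor Principle C is at stake; coindexation permitted.

{3}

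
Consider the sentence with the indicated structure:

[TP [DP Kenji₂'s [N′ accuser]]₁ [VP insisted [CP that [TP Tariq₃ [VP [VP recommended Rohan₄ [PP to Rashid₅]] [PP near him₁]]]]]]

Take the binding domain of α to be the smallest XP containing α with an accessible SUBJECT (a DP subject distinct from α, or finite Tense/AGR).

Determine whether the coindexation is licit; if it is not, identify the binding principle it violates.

grammatical

The two coindexed NPs are *[Kenji₂'s accuser]₁* and *him₁*.
*him₁* is a pronoun; its binding domain is the embedded TP, whose subject is Tariq₃. Within that domain it is c-commanded only by *Tariq₃*, which carries a different index — the pronoun is free locally, so Principle B holds.
*[Kenji₂'s accuser]₁* is an R-expression; *him₁* does not c-command it, and no other NP shares its index, so Principle C is satisfied.
All principles are respected.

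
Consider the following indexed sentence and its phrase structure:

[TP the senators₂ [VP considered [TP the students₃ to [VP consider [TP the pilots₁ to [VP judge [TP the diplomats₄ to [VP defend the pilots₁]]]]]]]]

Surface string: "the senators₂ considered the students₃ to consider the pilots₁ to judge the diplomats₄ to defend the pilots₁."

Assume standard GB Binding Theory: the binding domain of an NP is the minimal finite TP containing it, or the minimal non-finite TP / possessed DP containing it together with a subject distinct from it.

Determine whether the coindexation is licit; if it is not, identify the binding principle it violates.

The two coindexed NPs are *the pilots₁* (the lower occurrence) and *the pilots₁* (the higher occurrence).
*the pilots₁* (the lower occurrence) is an R-expression. Principle C requires it to be free everywhere.
*the pilots₁* (the higher occurrence) c-commands it and carries the same index.
The R-expression is bound → Principle C violation.

Principle C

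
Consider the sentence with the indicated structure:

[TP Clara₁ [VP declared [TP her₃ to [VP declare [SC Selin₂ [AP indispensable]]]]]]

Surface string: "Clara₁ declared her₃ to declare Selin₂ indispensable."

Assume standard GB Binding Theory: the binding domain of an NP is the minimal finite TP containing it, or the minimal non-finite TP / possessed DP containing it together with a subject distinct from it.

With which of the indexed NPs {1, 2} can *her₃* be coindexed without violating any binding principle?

none

*her* is a pronoun, so Principle B applies: it must be free in its binding domain.
Binding domain of *her₃*: the matrix TP, whose subject is Clara₁.
*Clara₁* c-commands the pronoun within its binding domain → coindexation would violate Principle B.
*Selin₂*: the pronoun c-commands this R-expression → coindexation would violate Principle C on *Selin₂*.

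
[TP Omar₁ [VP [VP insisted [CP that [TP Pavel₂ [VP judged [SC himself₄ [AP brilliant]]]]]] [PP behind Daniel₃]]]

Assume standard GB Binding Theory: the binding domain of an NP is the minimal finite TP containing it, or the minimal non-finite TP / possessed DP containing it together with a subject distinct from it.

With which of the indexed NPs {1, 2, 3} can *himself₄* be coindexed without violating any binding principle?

*himself* is an anaphor, so Principle A applies: it must be bound in its binding domain.
Binding domain of *himself₄*: the embedded TP, whose subject is Pavel₂.
*Omar₁* c-commands the anaphor but is outside its binding domain → cannot satisfy Principle A.
*Pavel₂* c-commands the anaphor within its binding domain → licit binder.
*Daniel₃* does not c-command the anaphor → cannot bind it.

{2}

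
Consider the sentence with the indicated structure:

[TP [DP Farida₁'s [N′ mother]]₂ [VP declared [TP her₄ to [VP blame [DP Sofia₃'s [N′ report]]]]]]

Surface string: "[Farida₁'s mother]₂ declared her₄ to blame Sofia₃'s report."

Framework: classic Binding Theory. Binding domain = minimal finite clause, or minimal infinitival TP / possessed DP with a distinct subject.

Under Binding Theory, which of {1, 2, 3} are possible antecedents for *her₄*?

*her* is a pronoun, so Principle B applies: it must be free in its binding domain.
Binding domain of *her₄*: the matrix TP, whose subject is [Farida₁'s mother]₂.
*Farida₁* and the pronoun do not c-command one another → neither Principle B nor Principle C is at stake; coindexation permitted.
*[Farida₁'s mother]₂* c-commands the pronoun within its binding domain → coindexation would violate Principle B.
*Sofia₃*: the pronoun c-commands this R-expression → coindexation would violate Principle C on *Sofia₃*.

{1}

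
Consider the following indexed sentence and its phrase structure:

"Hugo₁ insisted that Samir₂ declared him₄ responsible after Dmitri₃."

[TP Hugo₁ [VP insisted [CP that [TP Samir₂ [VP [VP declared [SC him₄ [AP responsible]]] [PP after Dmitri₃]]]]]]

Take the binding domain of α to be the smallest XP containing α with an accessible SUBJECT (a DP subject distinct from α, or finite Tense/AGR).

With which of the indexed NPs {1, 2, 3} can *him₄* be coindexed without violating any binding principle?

{1, 3}

*him* is a pronoun, so Principle B applies: it must be free in its binding domain.
Binding domain of *him₄*: the embedded TP, whose subject is Samir₂.
*Hugo₁* c-commands the pronoun but from outside its binding domain, and is not c-commanded by it → coindexation permitted.
*Samir₂* c-commands the pronoun within its binding domain → coindexation would violate Principle B.
*Dmitri₃* and the pronoun do not c-command one another → neither Principle B nor Principle C is at stake; coindexation permitted.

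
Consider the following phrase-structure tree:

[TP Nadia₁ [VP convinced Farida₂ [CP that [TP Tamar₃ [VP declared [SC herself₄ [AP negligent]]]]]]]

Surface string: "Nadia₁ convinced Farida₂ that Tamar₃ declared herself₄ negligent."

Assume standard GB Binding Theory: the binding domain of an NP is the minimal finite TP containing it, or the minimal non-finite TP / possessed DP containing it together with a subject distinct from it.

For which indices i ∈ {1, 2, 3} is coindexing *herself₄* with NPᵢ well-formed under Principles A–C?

{3}

*herself* is an anaphor, so Principle A applies: it must be bound in its binding domain.
Binding domain of *herself₄*: the embedded TP, whose subject is Tamar₃.
*Nadia₁* c-commands the anaphor but is outside its binding domain → cannot satisfy Principle A.
*Farida₂* c-commands the anaphor but is outside its binding domain → cannot satisfy Principle A.
*Tamar₃* c-commands the anaphor within its binding domain → licit binder.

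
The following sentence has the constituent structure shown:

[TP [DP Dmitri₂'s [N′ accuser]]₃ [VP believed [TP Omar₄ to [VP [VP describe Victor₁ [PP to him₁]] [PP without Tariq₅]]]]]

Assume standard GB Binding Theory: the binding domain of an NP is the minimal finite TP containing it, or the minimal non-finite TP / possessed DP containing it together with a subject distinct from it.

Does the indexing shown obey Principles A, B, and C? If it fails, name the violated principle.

The two coindexed NPs are *Victor₁* and *him₁*.
*him₁* is a pronoun. Its binding domain is the embedded TP, whose subject is Omar₄.
*Victor₁* c-commands it within that domain and carries the same index.
The pronoun is locally bound → Principle B violation.

Principle B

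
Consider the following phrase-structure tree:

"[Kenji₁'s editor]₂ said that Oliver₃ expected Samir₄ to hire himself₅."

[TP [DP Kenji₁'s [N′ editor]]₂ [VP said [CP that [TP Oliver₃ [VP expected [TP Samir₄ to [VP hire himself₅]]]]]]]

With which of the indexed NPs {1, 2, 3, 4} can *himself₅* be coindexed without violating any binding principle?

{4}

*himself* is an anaphor, so Principle A applies: it must be bound in its binding domain.
Binding domain of *himself₅*: the embedded TP, whose subject is Samir₄.
*Kenji₁* does not c-command the anaphor → cannot bind it.
*[Kenji₁'s editor]₂* c-commands the anaphor but is outside its binding domain → cannot satisfy Principle A.
*Oliver₃* c-commands the anaphor but is outside its binding domain → cannot satisfy Principle A.
*Samir₄* c-commands the anaphor within its binding domain → licit binder.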